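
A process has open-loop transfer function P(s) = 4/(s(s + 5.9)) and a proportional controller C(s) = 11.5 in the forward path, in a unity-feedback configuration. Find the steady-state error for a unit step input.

0

The open loop C(s)P(s) has a pole at the origin (type 1), so the static position error constant is infinite and e_ss = 1/(1+∞) = 0.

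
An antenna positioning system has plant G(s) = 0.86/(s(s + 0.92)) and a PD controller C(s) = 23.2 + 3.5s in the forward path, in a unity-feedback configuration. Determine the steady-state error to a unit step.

The open loop C(s)G(s) has a pole at the origin (type 1), so the static position error constant is infinite and e_ss = 1/(1+∞) = 0.

0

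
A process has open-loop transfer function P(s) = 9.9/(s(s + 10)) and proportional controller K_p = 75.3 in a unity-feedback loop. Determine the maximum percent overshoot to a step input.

55.7%

The closed-loop denominator s² + 10s + 745.5 gives ω_n = √745.5 = 27.3 and ζ = 10/(2ω_n) = 0.1831.
%OS = 100·exp(−πζ/√(1−ζ²)) = 100·exp(−π·0.1831/√0.9665) = 55.7%.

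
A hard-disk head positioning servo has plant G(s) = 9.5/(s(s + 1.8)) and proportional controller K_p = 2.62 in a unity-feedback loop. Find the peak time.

T_p = 0.64 s

The closed-loop denominator s² + 1.8s + 24.89 gives ω_n = √24.89 = 4.989 and ζ = 1.8/(2ω_n) = 0.1804.
Damped frequency ω_d = ω_n√(1−ζ²) = 4.907 rad/s, so peak time T_p = π/ω_d = 0.64 s.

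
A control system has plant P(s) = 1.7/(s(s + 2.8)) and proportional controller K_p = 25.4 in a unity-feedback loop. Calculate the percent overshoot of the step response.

From 1 + K_pP(s) = 0: s² + 2.8s + 43.18 = 0 ⇒ ω_n = 6.571, ζ = 0.2131.
%OS = 100·exp(−πζ/√(1−ζ²)) = 100·exp(−π·0.2131/√0.9546) = 50.4%.

50.4%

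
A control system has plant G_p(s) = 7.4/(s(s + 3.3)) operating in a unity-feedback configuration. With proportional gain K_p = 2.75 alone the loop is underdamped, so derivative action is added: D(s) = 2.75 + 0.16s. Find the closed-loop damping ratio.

Forward path: (2.75 + 0.16s)·7.4/(s(s+3.3)). The closed-loop characteristic equation is s² + (3.3 + 7.4·0.16)s + 7.4·2.75 = 0.
That is s² + 4.484s + 20.35 = 0, so ω_n = 4.511 rad/s and ζ = 4.484/(2·4.511) = 0.497.

ζ = 0.497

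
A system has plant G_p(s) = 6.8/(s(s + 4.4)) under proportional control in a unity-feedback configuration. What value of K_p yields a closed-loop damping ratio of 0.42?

Closed-loop characteristic equation: s² + 4.4s + K_p·6.8 = 0.
So ω_n = √(6.8K_p) and 2ζω_n = 4.4, giving ζ = 4.4/(2√(6.8K_p)).
Setting ζ = 0.42: √(6.8K_p) = 4.4/(2·0.42) = 5.238, so K_p = 27.44/6.8 = 4.03.

K_p = 4.03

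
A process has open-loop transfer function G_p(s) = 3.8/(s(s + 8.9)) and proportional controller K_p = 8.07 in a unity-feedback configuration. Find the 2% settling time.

Closed-loop characteristic equation: s² + 8.9s + 30.67 = 0, so ω_n = 5.538 rad/s and ζ = 8.9/(2·5.538) = 0.8036.
2% settling time T_s ≈ 4/(ζω_n) = 4/4.45 = 0.899 s.

T_s ≈ 0.899 s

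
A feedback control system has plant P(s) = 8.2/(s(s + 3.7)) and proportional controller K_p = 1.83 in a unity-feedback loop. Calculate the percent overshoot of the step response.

Closed-loop characteristic equation: s² + 3.7s + 15.01 = 0, so ω_n = 3.874 rad/s and ζ = 3.7/(2·3.874) = 0.4776.
%OS = 100·exp(−πζ/√(1−ζ²)) = 100·exp(−π·0.4776/√0.7719) = 18.1%.

18.1%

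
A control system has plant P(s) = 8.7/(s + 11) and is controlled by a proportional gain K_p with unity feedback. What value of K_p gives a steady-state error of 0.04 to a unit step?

The loop is type 0, so e_ss(step) = 1/(1 + K_pos) with K_pos = K_p·P(0).
P(0) = 0.7909. Require 1/(1 + K_p·0.7909) = 0.04, so 1 + 0.7909·K_p = 25.
K_p = (25 − 1)/0.7909 = 30.3.

K_p = 30.3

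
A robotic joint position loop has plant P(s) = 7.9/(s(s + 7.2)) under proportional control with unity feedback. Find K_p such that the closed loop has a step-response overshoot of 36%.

From %OS = 100·exp(−πζ/√(1−ζ²)) = 36%, ζ = −ln(0.36)/√(π²+ln²(0.36)) = 0.3093.
Characteristic equation s² + 7.2s + 7.9K_p = 0 gives ζ = 7.2/(2√(7.9K_p)).
Setting ζ = 0.3093: √(7.9K_p) = 7.2/(2·0.3093) = 11.64, so K_p = 135.5/7.9 = 17.2.

K_p = 17.2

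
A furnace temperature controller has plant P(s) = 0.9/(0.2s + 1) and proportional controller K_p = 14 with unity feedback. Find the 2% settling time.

Closed loop: T(s) = K_p·P/(1+K_p·P) = 12.6/(0.2s + 1 + 12.6), with pole at s = −(1 + 12.6)/0.2 = −68.
τ = 1/68 = 0.01471 s, so 2% settling time ≈ 4τ = 0.0588 s.

T_s ≈ 0.0588 s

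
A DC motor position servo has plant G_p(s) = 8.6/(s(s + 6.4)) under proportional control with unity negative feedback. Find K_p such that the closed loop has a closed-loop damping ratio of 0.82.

Closed-loop characteristic equation: s² + 6.4s + K_p·8.6 = 0.
So ω_n = √(8.6K_p) and 2ζω_n = 6.4, giving ζ = 6.4/(2√(8.6K_p)).
Setting ζ = 0.82: √(8.6K_p) = 6.4/(2·0.82) = 3.902, so K_p = 15.23/8.6 = 1.77.

K_p = 1.77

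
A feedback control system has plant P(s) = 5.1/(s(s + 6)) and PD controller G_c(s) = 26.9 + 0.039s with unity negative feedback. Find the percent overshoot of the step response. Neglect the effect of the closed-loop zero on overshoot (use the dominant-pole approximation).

Forward path: (26.9 + 0.039s)·5.1/(s(s+6)). The closed-loop characteristic equation is s² + (6 + 5.1·0.039)s + 5.1·26.9 = 0.
That is s² + 6.199s + 137.2 = 0, so ω_n = 11.71 rad/s and ζ = 6.199/(2·11.71) = 0.2646.
%OS = 100·exp(−πζ/√(1−ζ²)) = 42.2%.

42.2%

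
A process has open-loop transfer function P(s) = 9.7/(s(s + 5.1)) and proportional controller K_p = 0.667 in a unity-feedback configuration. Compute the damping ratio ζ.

ζ = 1

With unity feedback the closed-loop characteristic equation is s² + 5.1s + 0.667·9.7 = s² + 5.1s + 6.47 = 0.
Matching s² + 2ζω_n s + ω_n²: ω_n = √6.47 = 2.544 rad/s and 2ζω_n = 5.1, so ζ = 5.1/(2·2.544) = 1.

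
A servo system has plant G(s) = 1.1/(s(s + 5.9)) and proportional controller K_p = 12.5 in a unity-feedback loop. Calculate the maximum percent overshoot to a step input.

1.62%

Closed-loop characteristic equation: s² + 5.9s + 13.75 = 0, so ω_n = 3.708 rad/s and ζ = 5.9/(2·3.708) = 0.7956.
%OS = 100·exp(−πζ/√(1−ζ²)) = 100·exp(−π·0.7956/√0.3671) = 1.62%.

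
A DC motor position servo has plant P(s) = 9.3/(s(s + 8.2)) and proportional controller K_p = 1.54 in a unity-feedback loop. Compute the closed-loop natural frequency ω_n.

ω_n = 3.78 rad/s

With unity feedback the closed-loop characteristic equation is s² + 8.2s + 1.54·9.3 = s² + 8.2s + 14.32 = 0.
So ω_n² = 14.32 ⇒ ω_n = 3.784 rad/s, and ζ = 8.2/(2ω_n) = 1.08.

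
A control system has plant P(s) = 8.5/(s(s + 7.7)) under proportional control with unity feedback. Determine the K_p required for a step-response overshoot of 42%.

K_p = 24.6

From %OS = 100·exp(−πζ/√(1−ζ²)) = 42%, ζ = −ln(0.42)/√(π²+ln²(0.42)) = 0.2662.
Characteristic equation s² + 7.7s + 8.5K_p = 0 gives ζ = 7.7/(2√(8.5K_p)).
Setting ζ = 0.2662: √(8.5K_p) = 7.7/(2·0.2662) = 14.46, so K_p = 209.2/8.5 = 24.6.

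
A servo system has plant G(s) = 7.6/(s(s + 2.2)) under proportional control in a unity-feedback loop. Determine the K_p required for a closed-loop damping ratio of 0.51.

Closed-loop characteristic equation: s² + 2.2s + K_p·7.6 = 0.
So ω_n = √(7.6K_p) and 2ζω_n = 2.2, giving ζ = 2.2/(2√(7.6K_p)).
Setting ζ = 0.51: √(7.6K_p) = 2.2/(2·0.51) = 2.157, so K_p = 4.652/7.6 = 0.612.

K_p = 0.612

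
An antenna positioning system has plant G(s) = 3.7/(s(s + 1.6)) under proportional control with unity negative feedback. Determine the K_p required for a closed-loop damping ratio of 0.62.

Closed-loop characteristic equation: s² + 1.6s + K_p·3.7 = 0.
So ω_n = √(3.7K_p) and 2ζω_n = 1.6, giving ζ = 1.6/(2√(3.7K_p)).
Setting ζ = 0.62: √(3.7K_p) = 1.6/(2·0.62) = 1.29, so K_p = 1.665/3.7 = 0.45.

K_p = 0.45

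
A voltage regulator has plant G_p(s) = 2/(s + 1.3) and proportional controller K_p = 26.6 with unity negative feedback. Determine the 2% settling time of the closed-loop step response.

Closed-loop transfer function: T(s) = K_p·G_p(s)/(1 + K_p·G_p(s)) = 53.2/(s + 1.3 + 53.2) = 53.2/(s + 54.5).
Time constant τ = 1/54.5 = 0.01835 s, so the 2% settling time is about 4τ = 0.0734 s.

T_s ≈ 0.0734 s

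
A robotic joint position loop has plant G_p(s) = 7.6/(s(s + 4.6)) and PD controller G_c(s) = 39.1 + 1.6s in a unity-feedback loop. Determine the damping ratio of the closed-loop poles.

Forward path: (39.1 + 1.6s)·7.6/(s(s+4.6)). The closed-loop characteristic equation is s² + (4.6 + 7.6·1.6)s + 7.6·39.1 = 0.
That is s² + 16.76s + 297.2 = 0, so ω_n = 17.24 rad/s and ζ = 16.76/(2·17.24) = 0.4861.

ζ = 0.486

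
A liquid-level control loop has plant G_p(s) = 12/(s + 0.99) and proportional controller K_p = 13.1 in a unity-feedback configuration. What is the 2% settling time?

Closed-loop transfer function: T(s) = K_p·G_p(s)/(1 + K_p·G_p(s)) = 157.2/(s + 0.99 + 157.2) = 157.2/(s + 158.2).
Time constant τ = 1/158.2 = 0.006322 s, so the 2% settling time is about 4τ = 0.0253 s.

T_s ≈ 0.0253 s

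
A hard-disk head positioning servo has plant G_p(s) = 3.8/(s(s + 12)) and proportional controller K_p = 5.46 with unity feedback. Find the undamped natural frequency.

ω_n = 4.55 rad/s

The closed-loop denominator is s(s+12) + 5.46·3.8 = s² + 12s + 20.75.
Matching s² + 2ζω_n s + ω_n²: ω_n = √20.75 = 4.555 rad/s and 2ζω_n = 12, so ζ = 12/(2·4.555) = 1.32.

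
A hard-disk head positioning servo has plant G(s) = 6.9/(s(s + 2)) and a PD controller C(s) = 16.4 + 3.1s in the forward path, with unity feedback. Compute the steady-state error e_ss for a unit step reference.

The open loop C(s)G(s) has a pole at the origin (type 1), so the static position error constant is infinite and e_ss = 1/(1+∞) = 0.

0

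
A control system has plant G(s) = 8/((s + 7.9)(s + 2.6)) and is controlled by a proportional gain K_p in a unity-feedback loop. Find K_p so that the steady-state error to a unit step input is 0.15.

K_p = 14.5

For a type-0 loop with proportional control, e_ss = 1/(1 + K_p·G(0)).
G(0) = 0.3895. Require 1/(1 + K_p·0.3895) = 0.15, so 1 + 0.3895·K_p = 6.667.
K_p = (6.667 − 1)/0.3895 = 14.5.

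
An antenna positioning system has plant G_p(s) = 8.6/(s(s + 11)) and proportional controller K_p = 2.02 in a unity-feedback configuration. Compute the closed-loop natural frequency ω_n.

With unity feedback the closed-loop characteristic equation is s² + 11s + 2.02·8.6 = s² + 11s + 17.37 = 0.
So ω_n² = 17.37 ⇒ ω_n = 4.168 rad/s, and ζ = 11/(2ω_n) = 1.32.

ω_n = 4.17 rad/s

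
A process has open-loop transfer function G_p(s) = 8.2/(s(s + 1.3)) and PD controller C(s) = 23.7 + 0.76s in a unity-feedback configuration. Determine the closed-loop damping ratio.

ζ = 0.27

Forward path: (23.7 + 0.76s)·8.2/(s(s+1.3)). The closed-loop characteristic equation is s² + (1.3 + 8.2·0.76)s + 8.2·23.7 = 0.
That is s² + 7.532s + 194.3 = 0, so ω_n = 13.94 rad/s and ζ = 7.532/(2·13.94) = 0.2701.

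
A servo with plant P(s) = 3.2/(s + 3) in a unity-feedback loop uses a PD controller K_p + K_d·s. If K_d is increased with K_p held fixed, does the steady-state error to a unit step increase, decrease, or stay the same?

unchanged

K_d affects only the transient (the s-coefficient); the DC loop gain, and hence e_ss, depends only on K_p.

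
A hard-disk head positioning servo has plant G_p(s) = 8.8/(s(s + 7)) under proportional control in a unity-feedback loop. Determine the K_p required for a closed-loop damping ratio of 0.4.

K_p = 8.7

Closed-loop characteristic equation: s² + 7s + K_p·8.8 = 0.
So ω_n = √(8.8K_p) and 2ζω_n = 7, giving ζ = 7/(2√(8.8K_p)).
Setting ζ = 0.4: √(8.8K_p) = 7/(2·0.4) = 8.75, so K_p = 76.56/8.8 = 8.7.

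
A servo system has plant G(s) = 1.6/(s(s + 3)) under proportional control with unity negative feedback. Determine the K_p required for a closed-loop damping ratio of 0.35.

K_p = 11.5

Closed-loop characteristic equation: s² + 3s + K_p·1.6 = 0.
So ω_n = √(1.6K_p) and 2ζω_n = 3, giving ζ = 3/(2√(1.6K_p)).
Setting ζ = 0.35: √(1.6K_p) = 3/(2·0.35) = 4.286, so K_p = 18.37/1.6 = 11.5.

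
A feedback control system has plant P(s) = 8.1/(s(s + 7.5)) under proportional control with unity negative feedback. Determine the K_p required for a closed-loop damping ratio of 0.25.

Closed-loop characteristic equation: s² + 7.5s + K_p·8.1 = 0.
So ω_n = √(8.1K_p) and 2ζω_n = 7.5, giving ζ = 7.5/(2√(8.1K_p)).
Setting ζ = 0.25: √(8.1K_p) = 7.5/(2·0.25) = 15, so K_p = 225/8.1 = 27.8.

K_p = 27.8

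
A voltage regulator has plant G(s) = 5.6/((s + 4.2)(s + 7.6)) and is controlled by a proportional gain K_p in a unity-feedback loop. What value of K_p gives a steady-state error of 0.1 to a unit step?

K_p = 51.3

The loop is type 0, so e_ss(step) = 1/(1 + K_pos) with K_pos = K_p·G(0).
G(0) = 0.1754. Require 1/(1 + K_p·0.1754) = 0.1, so 1 + 0.1754·K_p = 10.
K_p = (10 − 1)/0.1754 = 51.3.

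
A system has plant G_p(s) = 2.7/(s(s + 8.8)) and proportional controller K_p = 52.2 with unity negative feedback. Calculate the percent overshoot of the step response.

28.5%

The closed-loop denominator s² + 8.8s + 140.9 gives ω_n = √140.9 = 11.87 and ζ = 8.8/(2ω_n) = 0.3706.
%OS = 100·exp(−πζ/√(1−ζ²)) = 100·exp(−π·0.3706/√0.8626) = 28.5%.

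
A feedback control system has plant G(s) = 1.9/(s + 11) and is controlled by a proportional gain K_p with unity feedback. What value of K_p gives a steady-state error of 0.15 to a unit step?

For a type-0 loop with proportional control, e_ss = 1/(1 + K_p·G(0)).
G(0) = 0.1727. Require 1/(1 + K_p·0.1727) = 0.15, so 1 + 0.1727·K_p = 6.667.
K_p = (6.667 − 1)/0.1727 = 32.8.

K_p = 32.8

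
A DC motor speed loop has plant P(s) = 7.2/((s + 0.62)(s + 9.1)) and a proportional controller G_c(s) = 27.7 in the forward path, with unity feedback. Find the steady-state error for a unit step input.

The loop is type 0. Static position error constant K_pos = G_c(0)·P(0) = 27.7·1.276 = 35.35.
Steady-state error to a unit step: e_ss = 1/(1+K_pos) = 1/36.35 = 0.0275.

0.0275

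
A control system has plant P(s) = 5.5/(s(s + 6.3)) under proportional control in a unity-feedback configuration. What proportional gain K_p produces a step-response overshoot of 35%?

From %OS = 100·exp(−πζ/√(1−ζ²)) = 35%, ζ = −ln(0.35)/√(π²+ln²(0.35)) = 0.3169.
Characteristic equation s² + 6.3s + 5.5K_p = 0 gives ζ = 6.3/(2√(5.5K_p)).
Setting ζ = 0.3169: √(5.5K_p) = 6.3/(2·0.3169) = 9.939, so K_p = 98.78/5.5 = 18.

K_p = 18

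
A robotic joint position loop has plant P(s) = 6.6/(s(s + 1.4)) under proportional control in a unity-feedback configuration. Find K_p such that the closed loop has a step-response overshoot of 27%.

K_p = 0.502

From %OS = 100·exp(−πζ/√(1−ζ²)) = 27%, ζ = −ln(0.27)/√(π²+ln²(0.27)) = 0.3847.
Characteristic equation s² + 1.4s + 6.6K_p = 0 gives ζ = 1.4/(2√(6.6K_p)).
Setting ζ = 0.3847: √(6.6K_p) = 1.4/(2·0.3847) = 1.82, so K_p = 3.311/6.6 = 0.502.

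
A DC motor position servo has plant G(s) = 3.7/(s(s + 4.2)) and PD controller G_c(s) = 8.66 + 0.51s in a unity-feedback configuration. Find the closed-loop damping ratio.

ζ = 0.538

Forward path: (8.66 + 0.51s)·3.7/(s(s+4.2)). The closed-loop characteristic equation is s² + (4.2 + 3.7·0.51)s + 3.7·8.66 = 0.
That is s² + 6.087s + 32.04 = 0, so ω_n = 5.661 rad/s and ζ = 6.087/(2·5.661) = 0.5377.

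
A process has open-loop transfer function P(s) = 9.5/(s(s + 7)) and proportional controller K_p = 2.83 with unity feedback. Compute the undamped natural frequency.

1 + K_p·P(s) = 0 gives s² + 7s + 26.89 = 0.
So ω_n² = 26.89 ⇒ ω_n = 5.185 rad/s, and ζ = 7/(2ω_n) = 0.675.

ω_n = 5.19 rad/s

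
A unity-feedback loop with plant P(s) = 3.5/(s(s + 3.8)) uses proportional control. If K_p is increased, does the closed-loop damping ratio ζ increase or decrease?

decrease

ζ = 3.8/(2√(3.5K_p)); increasing K_p raises the denominator, so ζ falls.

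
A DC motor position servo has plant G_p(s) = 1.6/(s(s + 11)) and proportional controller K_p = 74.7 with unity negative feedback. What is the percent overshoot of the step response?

Closed-loop characteristic equation: s² + 11s + 119.5 = 0, so ω_n = 10.93 rad/s and ζ = 11/(2·10.93) = 0.5031.
%OS = 100·exp(−πζ/√(1−ζ²)) = 100·exp(−π·0.5031/√0.7469) = 16.1%.

16.1%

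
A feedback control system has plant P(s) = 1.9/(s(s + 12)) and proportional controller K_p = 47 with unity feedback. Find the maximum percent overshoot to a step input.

7.56%

Closed-loop characteristic equation: s² + 12s + 89.3 = 0, so ω_n = 9.45 rad/s and ζ = 12/(2·9.45) = 0.6349.
%OS = 100·exp(−πζ/√(1−ζ²)) = 100·exp(−π·0.6349/√0.5969) = 7.56%.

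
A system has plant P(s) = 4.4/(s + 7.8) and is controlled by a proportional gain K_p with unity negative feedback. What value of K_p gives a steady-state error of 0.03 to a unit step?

K_p = 57.3

The loop is type 0, so e_ss(step) = 1/(1 + K_pos) with K_pos = K_p·P(0).
P(0) = 0.5641. Require 1/(1 + K_p·0.5641) = 0.03, so 1 + 0.5641·K_p = 33.33.
K_p = (33.33 − 1)/0.5641 = 57.3.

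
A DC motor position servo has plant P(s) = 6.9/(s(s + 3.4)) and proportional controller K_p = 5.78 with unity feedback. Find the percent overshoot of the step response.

Closed-loop characteristic equation: s² + 3.4s + 39.88 = 0, so ω_n = 6.315 rad/s and ζ = 3.4/(2·6.315) = 0.2692.
%OS = 100·exp(−πζ/√(1−ζ²)) = 100·exp(−π·0.2692/√0.9275) = 41.6%.

41.6%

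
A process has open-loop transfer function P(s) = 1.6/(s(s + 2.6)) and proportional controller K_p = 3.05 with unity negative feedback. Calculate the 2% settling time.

Closed-loop characteristic equation: s² + 2.6s + 4.88 = 0, so ω_n = 2.209 rad/s and ζ = 2.6/(2·2.209) = 0.5885.
2% settling time T_s ≈ 4/(ζω_n) = 4/1.3 = 3.08 s.

T_s ≈ 3.08 s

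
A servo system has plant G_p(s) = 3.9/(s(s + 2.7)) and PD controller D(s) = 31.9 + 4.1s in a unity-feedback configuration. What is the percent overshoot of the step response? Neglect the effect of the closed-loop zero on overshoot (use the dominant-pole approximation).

0.806%

Forward path: (31.9 + 4.1s)·3.9/(s(s+2.7)). The closed-loop characteristic equation is s² + (2.7 + 3.9·4.1)s + 3.9·31.9 = 0.
That is s² + 18.69s + 124.4 = 0, so ω_n = 11.15 rad/s and ζ = 18.69/(2·11.15) = 0.8378.
%OS = 100·exp(−πζ/√(1−ζ²)) = 0.806%.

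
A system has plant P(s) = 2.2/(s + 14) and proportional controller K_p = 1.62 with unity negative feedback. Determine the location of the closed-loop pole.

s = -17.56

Closed-loop transfer function: T(s) = K_p·P(s)/(1 + K_p·P(s)) = 3.564/(s + 14 + 3.564) = 3.564/(s + 17.56).
The closed-loop pole is at s = −17.56.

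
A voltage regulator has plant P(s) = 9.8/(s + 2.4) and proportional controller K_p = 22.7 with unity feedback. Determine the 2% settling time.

T_s ≈ 0.0178 s

Closed-loop transfer function: T(s) = K_p·P(s)/(1 + K_p·P(s)) = 222.5/(s + 2.4 + 222.5) = 222.5/(s + 224.9).
Time constant τ = 1/224.9 = 0.004447 s, so the 2% settling time is about 4τ = 0.0178 s.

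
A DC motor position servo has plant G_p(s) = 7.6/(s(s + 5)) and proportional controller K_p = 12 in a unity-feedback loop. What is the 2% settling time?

T_s ≈ 1.6 s

From 1 + K_pG_p(s) = 0: s² + 5s + 91.2 = 0 ⇒ ω_n = 9.55, ζ = 0.2618.
2% settling time T_s ≈ 4/(ζω_n) = 4/2.5 = 1.6 s.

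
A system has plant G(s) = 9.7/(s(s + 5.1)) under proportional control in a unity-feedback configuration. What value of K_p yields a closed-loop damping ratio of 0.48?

Closed-loop characteristic equation: s² + 5.1s + K_p·9.7 = 0.
So ω_n = √(9.7K_p) and 2ζω_n = 5.1, giving ζ = 5.1/(2√(9.7K_p)).
Setting ζ = 0.48: √(9.7K_p) = 5.1/(2·0.48) = 5.312, so K_p = 28.22/9.7 = 2.91.

K_p = 2.91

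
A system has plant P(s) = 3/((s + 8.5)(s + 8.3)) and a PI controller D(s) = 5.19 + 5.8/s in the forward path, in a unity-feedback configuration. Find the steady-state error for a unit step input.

The open loop D(s)P(s) has a pole at the origin (type 1), so the static position error constant is infinite and e_ss = 1/(1+∞) = 0.

0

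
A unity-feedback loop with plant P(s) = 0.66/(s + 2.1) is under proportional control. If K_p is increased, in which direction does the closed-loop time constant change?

decrease

The closed-loop bandwidth 2.1+K_p·0.66 grows with K_p, so τ shrinks.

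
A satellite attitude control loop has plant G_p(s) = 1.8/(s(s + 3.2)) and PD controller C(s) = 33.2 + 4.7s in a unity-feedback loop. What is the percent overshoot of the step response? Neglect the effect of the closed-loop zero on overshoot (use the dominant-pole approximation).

2.71%

Forward path: (33.2 + 4.7s)·1.8/(s(s+3.2)). The closed-loop characteristic equation is s² + (3.2 + 1.8·4.7)s + 1.8·33.2 = 0.
That is s² + 11.66s + 59.76 = 0, so ω_n = 7.73 rad/s and ζ = 11.66/(2·7.73) = 0.7542.
%OS = 100·exp(−πζ/√(1−ζ²)) = 2.71%.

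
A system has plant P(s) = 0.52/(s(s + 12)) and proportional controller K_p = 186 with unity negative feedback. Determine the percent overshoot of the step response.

8.9%

The closed-loop denominator s² + 12s + 96.72 gives ω_n = √96.72 = 9.835 and ζ = 12/(2ω_n) = 0.6101.
%OS = 100·exp(−πζ/√(1−ζ²)) = 100·exp(−π·0.6101/√0.6278) = 8.9%.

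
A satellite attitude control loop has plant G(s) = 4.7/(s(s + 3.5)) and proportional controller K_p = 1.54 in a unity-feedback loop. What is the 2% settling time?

Closed-loop characteristic equation: s² + 3.5s + 7.238 = 0, so ω_n = 2.69 rad/s and ζ = 3.5/(2·2.69) = 0.6505.
2% settling time T_s ≈ 4/(ζω_n) = 4/1.75 = 2.29 s.

T_s ≈ 2.29 s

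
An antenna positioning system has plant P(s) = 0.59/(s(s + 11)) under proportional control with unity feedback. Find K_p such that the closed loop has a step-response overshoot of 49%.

From %OS = 100·exp(−πζ/√(1−ζ²)) = 49%, ζ = −ln(0.49)/√(π²+ln²(0.49)) = 0.2214.
Characteristic equation s² + 11s + 0.59K_p = 0 gives ζ = 11/(2√(0.59K_p)).
Setting ζ = 0.2214: √(0.59K_p) = 11/(2·0.2214) = 24.84, so K_p = 617/0.59 = 1050.

K_p = 1050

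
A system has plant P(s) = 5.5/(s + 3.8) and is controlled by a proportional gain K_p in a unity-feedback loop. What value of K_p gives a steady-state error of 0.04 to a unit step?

K_p = 16.6

The loop is type 0, so e_ss(step) = 1/(1 + K_pos) with K_pos = K_p·P(0).
P(0) = 1.447. Require 1/(1 + K_p·1.447) = 0.04, so 1 + 1.447·K_p = 25.
K_p = (25 − 1)/1.447 = 16.6.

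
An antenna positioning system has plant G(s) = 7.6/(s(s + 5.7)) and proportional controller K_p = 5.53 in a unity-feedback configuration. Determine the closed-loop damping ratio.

The closed-loop denominator is s(s+5.7) + 5.53·7.6 = s² + 5.7s + 42.03.
So ω_n² = 42.03 ⇒ ω_n = 6.483 rad/s, and ζ = 5.7/(2ω_n) = 0.44.

ζ = 0.44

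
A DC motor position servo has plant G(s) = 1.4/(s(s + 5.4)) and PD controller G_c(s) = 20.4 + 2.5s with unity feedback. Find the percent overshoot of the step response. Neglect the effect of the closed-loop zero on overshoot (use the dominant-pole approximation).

0.888%

Forward path: (20.4 + 2.5s)·1.4/(s(s+5.4)). The closed-loop characteristic equation is s² + (5.4 + 1.4·2.5)s + 1.4·20.4 = 0.
That is s² + 8.9s + 28.56 = 0, so ω_n = 5.344 rad/s and ζ = 8.9/(2·5.344) = 0.8327.
%OS = 100·exp(−πζ/√(1−ζ²)) = 0.888%.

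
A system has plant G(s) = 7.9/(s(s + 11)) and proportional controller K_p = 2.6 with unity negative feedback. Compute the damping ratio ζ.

ζ = 1.21

1 + K_p·G(s) = 0 gives s² + 11s + 20.54 = 0.
So ω_n² = 20.54 ⇒ ω_n = 4.532 rad/s, and ζ = 11/(2ω_n) = 1.21.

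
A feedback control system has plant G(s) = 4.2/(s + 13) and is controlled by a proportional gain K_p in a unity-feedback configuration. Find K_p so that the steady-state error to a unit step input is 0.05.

Steady-state error for a unit step on this type-0 loop is 1/(1 + K_p·G(0)).
G(0) = 0.3231. Require 1/(1 + K_p·0.3231) = 0.05, so 1 + 0.3231·K_p = 20.
K_p = (20 − 1)/0.3231 = 58.8.

K_p = 58.8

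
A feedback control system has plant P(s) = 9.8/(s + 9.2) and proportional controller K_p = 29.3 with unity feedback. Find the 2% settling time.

T_s ≈ 0.0135 s

Closed-loop transfer function: T(s) = K_p·P(s)/(1 + K_p·P(s)) = 287.1/(s + 9.2 + 287.1) = 287.1/(s + 296.3).
Time constant τ = 1/296.3 = 0.003375 s, so the 2% settling time is about 4τ = 0.0135 s.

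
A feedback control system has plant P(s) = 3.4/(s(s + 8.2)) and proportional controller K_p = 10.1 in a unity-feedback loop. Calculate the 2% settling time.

T_s ≈ 0.976 s

Closed-loop characteristic equation: s² + 8.2s + 34.34 = 0, so ω_n = 5.86 rad/s and ζ = 8.2/(2·5.86) = 0.6997.
2% settling time T_s ≈ 4/(ζω_n) = 4/4.1 = 0.976 s.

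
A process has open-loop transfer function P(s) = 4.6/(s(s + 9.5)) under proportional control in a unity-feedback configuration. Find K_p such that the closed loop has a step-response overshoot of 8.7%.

K_p = 13

From %OS = 100·exp(−πζ/√(1−ζ²)) = 8.7%, ζ = −ln(0.087)/√(π²+ln²(0.087)) = 0.6137.
Characteristic equation s² + 9.5s + 4.6K_p = 0 gives ζ = 9.5/(2√(4.6K_p)).
Setting ζ = 0.6137: √(4.6K_p) = 9.5/(2·0.6137) = 7.74, so K_p = 59.91/4.6 = 13.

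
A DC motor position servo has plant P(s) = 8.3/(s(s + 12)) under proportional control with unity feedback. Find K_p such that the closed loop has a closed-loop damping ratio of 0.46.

K_p = 20.5

Closed-loop characteristic equation: s² + 12s + K_p·8.3 = 0.
So ω_n = √(8.3K_p) and 2ζω_n = 12, giving ζ = 12/(2√(8.3K_p)).
Setting ζ = 0.46: √(8.3K_p) = 12/(2·0.46) = 13.04, so K_p = 170.1/8.3 = 20.5.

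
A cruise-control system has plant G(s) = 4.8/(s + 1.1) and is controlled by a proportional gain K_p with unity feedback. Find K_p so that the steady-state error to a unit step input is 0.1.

K_p = 2.06

The loop is type 0, so e_ss(step) = 1/(1 + K_pos) with K_pos = K_p·G(0).
G(0) = 4.364. Require 1/(1 + K_p·4.364) = 0.1, so 1 + 4.364·K_p = 10.
K_p = (10 − 1)/4.364 = 2.06.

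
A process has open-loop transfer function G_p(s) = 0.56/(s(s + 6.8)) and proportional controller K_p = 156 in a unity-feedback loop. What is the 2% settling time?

From 1 + K_pG_p(s) = 0: s² + 6.8s + 87.36 = 0 ⇒ ω_n = 9.347, ζ = 0.3638.
2% settling time T_s ≈ 4/(ζω_n) = 4/3.4 = 1.18 s.

T_s ≈ 1.18 s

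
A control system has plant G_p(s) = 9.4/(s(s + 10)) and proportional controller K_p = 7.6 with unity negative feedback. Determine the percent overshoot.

From 1 + K_pG_p(s) = 0: s² + 10s + 71.44 = 0 ⇒ ω_n = 8.452, ζ = 0.5916.
%OS = 100·exp(−πζ/√(1−ζ²)) = 100·exp(−π·0.5916/√0.6501) = 9.98%.

9.98%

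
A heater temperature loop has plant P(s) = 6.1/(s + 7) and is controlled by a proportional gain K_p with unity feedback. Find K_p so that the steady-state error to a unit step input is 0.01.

K_p = 114

Steady-state error for a unit step on this type-0 loop is 1/(1 + K_p·P(0)).
P(0) = 0.8714. Require 1/(1 + K_p·0.8714) = 0.01, so 1 + 0.8714·K_p = 100.
K_p = (100 − 1)/0.8714 = 114.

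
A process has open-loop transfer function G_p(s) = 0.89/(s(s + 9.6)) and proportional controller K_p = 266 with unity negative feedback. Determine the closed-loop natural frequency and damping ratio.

1 + K_p·G_p(s) = 0 gives s² + 9.6s + 236.7 = 0.
So ω_n² = 236.7 ⇒ ω_n = 15.39 rad/s, and ζ = 9.6/(2ω_n) = 0.312.

ω_n = 15.4 rad/s, ζ = 0.312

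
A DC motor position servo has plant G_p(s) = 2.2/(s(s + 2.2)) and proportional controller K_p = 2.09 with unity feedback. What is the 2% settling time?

T_s ≈ 3.64 s

From 1 + K_pG_p(s) = 0: s² + 2.2s + 4.598 = 0 ⇒ ω_n = 2.144, ζ = 0.513.
2% settling time T_s ≈ 4/(ζω_n) = 4/1.1 = 3.64 s.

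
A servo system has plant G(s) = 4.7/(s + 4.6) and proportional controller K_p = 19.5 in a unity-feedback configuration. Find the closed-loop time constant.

Closed-loop transfer function: T(s) = K_p·G(s)/(1 + K_p·G(s)) = 91.65/(s + 4.6 + 91.65) = 91.65/(s + 96.25).
Time constant τ = 1/96.25 = 0.0104 s.

τ = 0.0104 s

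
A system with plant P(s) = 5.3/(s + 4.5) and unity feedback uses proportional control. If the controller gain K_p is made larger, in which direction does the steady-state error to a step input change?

decrease

e_ss = 1/(1 + K_p·P(0)); a larger K_p raises the denominator, so e_ss decreases.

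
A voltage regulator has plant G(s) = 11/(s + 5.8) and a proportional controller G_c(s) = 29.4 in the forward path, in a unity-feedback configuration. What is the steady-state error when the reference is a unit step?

The loop is type 0. Static position error constant K_pos = G_c(0)·G(0) = 29.4·1.897 = 55.76.
Steady-state error to a unit step: e_ss = 1/(1+K_pos) = 1/56.76 = 0.0176.

0.0176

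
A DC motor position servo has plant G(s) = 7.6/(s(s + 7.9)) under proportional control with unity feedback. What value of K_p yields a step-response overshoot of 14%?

K_p = 7.29

From %OS = 100·exp(−πζ/√(1−ζ²)) = 14%, ζ = −ln(0.14)/√(π²+ln²(0.14)) = 0.5305.
Characteristic equation s² + 7.9s + 7.6K_p = 0 gives ζ = 7.9/(2√(7.6K_p)).
Setting ζ = 0.5305: √(7.6K_p) = 7.9/(2·0.5305) = 7.446, so K_p = 55.44/7.6 = 7.29.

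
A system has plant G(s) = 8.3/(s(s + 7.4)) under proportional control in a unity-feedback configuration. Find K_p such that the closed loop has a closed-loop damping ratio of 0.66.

Closed-loop characteristic equation: s² + 7.4s + K_p·8.3 = 0.
So ω_n = √(8.3K_p) and 2ζω_n = 7.4, giving ζ = 7.4/(2√(8.3K_p)).
Setting ζ = 0.66: √(8.3K_p) = 7.4/(2·0.66) = 5.606, so K_p = 31.43/8.3 = 3.79.

K_p = 3.79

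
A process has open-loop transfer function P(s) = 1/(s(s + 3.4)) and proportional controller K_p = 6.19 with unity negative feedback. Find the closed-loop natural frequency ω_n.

1 + K_p·P(s) = 0 gives s² + 3.4s + 6.19 = 0.
Matching s² + 2ζω_n s + ω_n²: ω_n = √6.19 = 2.488 rad/s and 2ζω_n = 3.4, so ζ = 3.4/(2·2.488) = 0.683.

ω_n = 2.49 rad/s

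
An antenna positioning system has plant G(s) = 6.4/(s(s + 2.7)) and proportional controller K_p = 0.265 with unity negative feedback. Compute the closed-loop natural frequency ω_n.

1 + K_p·G(s) = 0 gives s² + 2.7s + 1.696 = 0.
So ω_n² = 1.696 ⇒ ω_n = 1.302 rad/s, and ζ = 2.7/(2ω_n) = 1.04.

ω_n = 1.3 rad/s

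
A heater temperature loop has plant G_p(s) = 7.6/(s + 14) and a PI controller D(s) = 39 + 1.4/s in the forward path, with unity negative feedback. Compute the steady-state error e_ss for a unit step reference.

0

The open loop D(s)G_p(s) has a pole at the origin (type 1), so the static position error constant is infinite and e_ss = 1/(1+∞) = 0.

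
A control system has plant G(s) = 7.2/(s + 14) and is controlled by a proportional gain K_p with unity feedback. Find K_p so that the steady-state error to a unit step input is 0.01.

Steady-state error for a unit step on this type-0 loop is 1/(1 + K_p·G(0)).
G(0) = 0.5143. Require 1/(1 + K_p·0.5143) = 0.01, so 1 + 0.5143·K_p = 100.
K_p = (100 − 1)/0.5143 = 192.

K_p = 192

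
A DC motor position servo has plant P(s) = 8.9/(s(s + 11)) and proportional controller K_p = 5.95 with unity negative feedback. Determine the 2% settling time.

T_s ≈ 0.727 s

From 1 + K_pP(s) = 0: s² + 11s + 52.96 = 0 ⇒ ω_n = 7.277, ζ = 0.7558.
2% settling time T_s ≈ 4/(ζω_n) = 4/5.5 = 0.727 s.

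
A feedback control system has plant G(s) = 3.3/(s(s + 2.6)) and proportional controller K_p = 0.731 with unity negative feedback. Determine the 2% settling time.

T_s ≈ 3.08 s

Closed-loop characteristic equation: s² + 2.6s + 2.412 = 0, so ω_n = 1.553 rad/s and ζ = 2.6/(2·1.553) = 0.837.
2% settling time T_s ≈ 4/(ζω_n) = 4/1.3 = 3.08 s.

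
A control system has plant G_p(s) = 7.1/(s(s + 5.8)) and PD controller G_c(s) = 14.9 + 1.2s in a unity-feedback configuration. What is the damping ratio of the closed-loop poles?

ζ = 0.696

Forward path: (14.9 + 1.2s)·7.1/(s(s+5.8)). The closed-loop characteristic equation is s² + (5.8 + 7.1·1.2)s + 7.1·14.9 = 0.
That is s² + 14.32s + 105.8 = 0, so ω_n = 10.29 rad/s and ζ = 14.32/(2·10.29) = 0.6961.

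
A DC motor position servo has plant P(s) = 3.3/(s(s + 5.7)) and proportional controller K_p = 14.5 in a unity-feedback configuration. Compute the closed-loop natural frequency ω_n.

1 + K_p·P(s) = 0 gives s² + 5.7s + 47.85 = 0.
So ω_n² = 47.85 ⇒ ω_n = 6.917 rad/s, and ζ = 5.7/(2ω_n) = 0.412.

ω_n = 6.92 rad/s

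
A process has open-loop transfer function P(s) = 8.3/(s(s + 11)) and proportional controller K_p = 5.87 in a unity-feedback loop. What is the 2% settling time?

Closed-loop characteristic equation: s² + 11s + 48.72 = 0, so ω_n = 6.98 rad/s and ζ = 11/(2·6.98) = 0.788.
2% settling time T_s ≈ 4/(ζω_n) = 4/5.5 = 0.727 s.

T_s ≈ 0.727 s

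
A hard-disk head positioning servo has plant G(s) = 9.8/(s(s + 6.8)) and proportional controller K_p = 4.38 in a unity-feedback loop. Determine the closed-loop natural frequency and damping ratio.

1 + K_p·G(s) = 0 gives s² + 6.8s + 42.92 = 0.
So ω_n² = 42.92 ⇒ ω_n = 6.552 rad/s, and ζ = 6.8/(2ω_n) = 0.519.

ω_n = 6.55 rad/s, ζ = 0.519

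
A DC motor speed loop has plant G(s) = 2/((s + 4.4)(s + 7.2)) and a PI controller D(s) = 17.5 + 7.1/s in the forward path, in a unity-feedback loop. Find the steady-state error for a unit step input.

The open loop D(s)G(s) has a pole at the origin (type 1), so the static position error constant is infinite and e_ss = 1/(1+∞) = 0.

0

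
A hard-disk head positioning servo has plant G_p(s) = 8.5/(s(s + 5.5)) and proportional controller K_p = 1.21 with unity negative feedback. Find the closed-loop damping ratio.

The closed-loop denominator is s(s+5.5) + 1.21·8.5 = s² + 5.5s + 10.29.
Matching s² + 2ζω_n s + ω_n²: ω_n = √10.29 = 3.207 rad/s and 2ζω_n = 5.5, so ζ = 5.5/(2·3.207) = 0.857.

ζ = 0.857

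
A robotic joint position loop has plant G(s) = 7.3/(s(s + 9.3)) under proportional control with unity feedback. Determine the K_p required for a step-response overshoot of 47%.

K_p = 54.2

From %OS = 100·exp(−πζ/√(1−ζ²)) = 47%, ζ = −ln(0.47)/√(π²+ln²(0.47)) = 0.2337.
Characteristic equation s² + 9.3s + 7.3K_p = 0 gives ζ = 9.3/(2√(7.3K_p)).
Setting ζ = 0.2337: √(7.3K_p) = 9.3/(2·0.2337) = 19.9, so K_p = 396/7.3 = 54.2.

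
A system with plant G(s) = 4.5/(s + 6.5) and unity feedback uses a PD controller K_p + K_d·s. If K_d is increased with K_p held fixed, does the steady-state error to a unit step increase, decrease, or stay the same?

K_d affects only the transient (the s-coefficient); the DC loop gain, and hence e_ss, depends only on K_p.

unchanged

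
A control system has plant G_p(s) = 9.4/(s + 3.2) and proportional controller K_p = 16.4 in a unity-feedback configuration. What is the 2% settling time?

T_s ≈ 0.0254 s

Closed-loop transfer function: T(s) = K_p·G_p(s)/(1 + K_p·G_p(s)) = 154.2/(s + 3.2 + 154.2) = 154.2/(s + 157.4).
Time constant τ = 1/157.4 = 0.006355 s, so the 2% settling time is about 4τ = 0.0254 s.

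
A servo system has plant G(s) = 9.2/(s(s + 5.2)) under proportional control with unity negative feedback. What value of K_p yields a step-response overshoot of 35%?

From %OS = 100·exp(−πζ/√(1−ζ²)) = 35%, ζ = −ln(0.35)/√(π²+ln²(0.35)) = 0.3169.
Characteristic equation s² + 5.2s + 9.2K_p = 0 gives ζ = 5.2/(2√(9.2K_p)).
Setting ζ = 0.3169: √(9.2K_p) = 5.2/(2·0.3169) = 8.203, so K_p = 67.3/9.2 = 7.31.

K_p = 7.31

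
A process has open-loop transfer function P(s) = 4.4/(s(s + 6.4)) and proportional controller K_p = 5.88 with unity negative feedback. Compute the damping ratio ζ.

ζ = 0.629

With unity feedback the closed-loop characteristic equation is s² + 6.4s + 5.88·4.4 = s² + 6.4s + 25.87 = 0.
So ω_n² = 25.87 ⇒ ω_n = 5.086 rad/s, and ζ = 6.4/(2ω_n) = 0.629.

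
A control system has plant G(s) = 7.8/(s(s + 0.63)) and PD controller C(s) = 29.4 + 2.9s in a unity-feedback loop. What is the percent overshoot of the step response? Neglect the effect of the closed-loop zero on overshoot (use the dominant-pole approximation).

2.32%

Forward path: (29.4 + 2.9s)·7.8/(s(s+0.63)). The closed-loop characteristic equation is s² + (0.63 + 7.8·2.9)s + 7.8·29.4 = 0.
That is s² + 23.25s + 229.3 = 0, so ω_n = 15.14 rad/s and ζ = 23.25/(2·15.14) = 0.7677.
%OS = 100·exp(−πζ/√(1−ζ²)) = 2.32%.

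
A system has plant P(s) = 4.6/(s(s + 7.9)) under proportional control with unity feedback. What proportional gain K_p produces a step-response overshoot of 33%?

K_p = 30.6

From %OS = 100·exp(−πζ/√(1−ζ²)) = 33%, ζ = −ln(0.33)/√(π²+ln²(0.33)) = 0.3328.
Characteristic equation s² + 7.9s + 4.6K_p = 0 gives ζ = 7.9/(2√(4.6K_p)).
Setting ζ = 0.3328: √(4.6K_p) = 7.9/(2·0.3328) = 11.87, so K_p = 140.9/4.6 = 30.6.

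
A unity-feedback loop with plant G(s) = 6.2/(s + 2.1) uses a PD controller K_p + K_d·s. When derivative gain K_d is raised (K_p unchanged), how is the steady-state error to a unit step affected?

At s = 0 the derivative term contributes nothing: C(0) = K_p regardless of K_d, so K_pos = K_p·G(0) and e_ss are unchanged.

unchanged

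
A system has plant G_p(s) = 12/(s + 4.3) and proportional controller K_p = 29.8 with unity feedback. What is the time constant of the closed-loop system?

τ = 0.00276 s

Closed-loop transfer function: T(s) = K_p·G_p(s)/(1 + K_p·G_p(s)) = 357.6/(s + 4.3 + 357.6) = 357.6/(s + 361.9).
Time constant τ = 1/361.9 = 0.00276 s.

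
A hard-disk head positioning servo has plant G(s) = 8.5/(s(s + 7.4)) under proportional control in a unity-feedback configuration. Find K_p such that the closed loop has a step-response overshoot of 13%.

From %OS = 100·exp(−πζ/√(1−ζ²)) = 13%, ζ = −ln(0.13)/√(π²+ln²(0.13)) = 0.5446.
Characteristic equation s² + 7.4s + 8.5K_p = 0 gives ζ = 7.4/(2√(8.5K_p)).
Setting ζ = 0.5446: √(8.5K_p) = 7.4/(2·0.5446) = 6.793, so K_p = 46.15/8.5 = 5.43.

K_p = 5.43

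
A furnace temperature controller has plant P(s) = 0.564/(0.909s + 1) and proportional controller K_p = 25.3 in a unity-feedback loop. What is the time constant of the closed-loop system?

Closed loop: T(s) = K_p·P/(1+K_p·P) = 14.27/(0.909s + 1 + 14.27), with pole at s = −(1 + 14.27)/0.909 = −16.8.
Closed-loop time constant τ = 1/16.8 = 0.0595 s.

τ = 0.0595 s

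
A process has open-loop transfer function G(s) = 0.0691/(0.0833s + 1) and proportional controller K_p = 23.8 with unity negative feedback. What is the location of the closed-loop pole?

Closed loop: T(s) = K_p·G/(1+K_p·G) = 1.645/(0.0833s + 1 + 1.645), with pole at s = −(1 + 1.645)/0.0833 = −31.75.

s = -31.75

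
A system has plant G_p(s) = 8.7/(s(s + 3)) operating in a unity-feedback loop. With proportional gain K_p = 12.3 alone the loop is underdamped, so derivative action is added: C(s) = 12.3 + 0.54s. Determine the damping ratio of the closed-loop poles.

ζ = 0.372

Forward path: (12.3 + 0.54s)·8.7/(s(s+3)). The closed-loop characteristic equation is s² + (3 + 8.7·0.54)s + 8.7·12.3 = 0.
That is s² + 7.698s + 107 = 0, so ω_n = 10.34 rad/s and ζ = 7.698/(2·10.34) = 0.3721.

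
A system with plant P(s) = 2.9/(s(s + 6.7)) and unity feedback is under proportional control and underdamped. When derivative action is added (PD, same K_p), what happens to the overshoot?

decrease

With PD the characteristic equation becomes s² + (a + K·K_d)s + K·K_p = 0; the damping term grows, ζ rises, overshoot falls.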